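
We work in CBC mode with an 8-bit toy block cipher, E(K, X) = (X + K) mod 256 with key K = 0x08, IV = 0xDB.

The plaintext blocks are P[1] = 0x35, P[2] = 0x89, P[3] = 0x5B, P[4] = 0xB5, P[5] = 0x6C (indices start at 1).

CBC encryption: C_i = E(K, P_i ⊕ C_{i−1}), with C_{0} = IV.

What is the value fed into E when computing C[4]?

C[1]: P[1] ⊕ 0xDB = 0xEE; E(K, 0xEE) = 0xF6.
C[2]: P[2] ⊕ 0xF6 = 0x7F; E(K, 0x7F) = 0x87.
C[3]: P[3] ⊕ 0x87 = 0xDC; E(K, 0xDC) = 0xE4.
C[4]: P[4] ⊕ 0xE4 = 0x51; E(K, 0x51) = 0x59.
So the input to E for block [4] is 0x51.

0x51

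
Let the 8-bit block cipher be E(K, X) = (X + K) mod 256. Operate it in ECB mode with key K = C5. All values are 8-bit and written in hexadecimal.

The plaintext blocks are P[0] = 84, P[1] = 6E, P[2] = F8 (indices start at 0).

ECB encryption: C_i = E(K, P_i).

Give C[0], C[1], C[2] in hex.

C[0]: E(K, 84) = 49.
C[1]: E(K, 6E) = 33.
C[2]: E(K, F8) = BD.

C[0] = 49, C[1] = 33, C[2] = BD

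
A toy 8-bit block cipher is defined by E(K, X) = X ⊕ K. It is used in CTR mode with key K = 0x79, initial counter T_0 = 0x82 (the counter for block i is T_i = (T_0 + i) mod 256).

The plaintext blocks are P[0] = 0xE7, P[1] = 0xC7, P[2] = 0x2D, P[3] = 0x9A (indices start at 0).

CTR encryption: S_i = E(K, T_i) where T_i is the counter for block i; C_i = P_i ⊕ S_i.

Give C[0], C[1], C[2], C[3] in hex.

C[0]: T = 0x82, S = E(K, T) = 0xFB; 0xE7 ⊕ 0xFB = 0x1C.
C[1]: T = 0x83, S = E(K, T) = 0xFA; 0xC7 ⊕ 0xFA = 0x3D.
C[2]: T = 0x84, S = E(K, T) = 0xFD; 0x2D ⊕ 0xFD = 0xD0.
C[3]: T = 0x85, S = E(K, T) = 0xFC; 0x9A ⊕ 0xFC = 0x66.

C[0] = 0x1C, C[1] = 0x3D, C[2] = 0xD0, C[3] = 0x66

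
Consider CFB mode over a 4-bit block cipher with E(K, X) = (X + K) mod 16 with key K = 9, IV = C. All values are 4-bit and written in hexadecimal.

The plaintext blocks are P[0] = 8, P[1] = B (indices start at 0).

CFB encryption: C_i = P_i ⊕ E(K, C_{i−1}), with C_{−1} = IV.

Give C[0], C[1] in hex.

C[0] = D, C[1] = D

C[0]: E(K, C) = 5; 8 ⊕ 5 = D.
C[1]: E(K, D) = 6; B ⊕ 6 = D.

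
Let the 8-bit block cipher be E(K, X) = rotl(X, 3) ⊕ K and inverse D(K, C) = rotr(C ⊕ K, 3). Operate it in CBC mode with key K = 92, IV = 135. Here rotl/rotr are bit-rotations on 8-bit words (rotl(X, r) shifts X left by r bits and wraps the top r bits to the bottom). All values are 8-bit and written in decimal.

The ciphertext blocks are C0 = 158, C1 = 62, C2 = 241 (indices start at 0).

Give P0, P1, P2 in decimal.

P0 = 223, P1 = 210, P2 = 139

CBC decryption: P_i = D(K, C_i) ⊕ C_{i−1}, with C_{−1} = IV.
P0: D(K, 158) = 88; 88 ⊕ 135 = 223.
P1: D(K, 62) = 76; 76 ⊕ 158 = 210.
P2: D(K, 241) = 181; 181 ⊕ 62 = 139.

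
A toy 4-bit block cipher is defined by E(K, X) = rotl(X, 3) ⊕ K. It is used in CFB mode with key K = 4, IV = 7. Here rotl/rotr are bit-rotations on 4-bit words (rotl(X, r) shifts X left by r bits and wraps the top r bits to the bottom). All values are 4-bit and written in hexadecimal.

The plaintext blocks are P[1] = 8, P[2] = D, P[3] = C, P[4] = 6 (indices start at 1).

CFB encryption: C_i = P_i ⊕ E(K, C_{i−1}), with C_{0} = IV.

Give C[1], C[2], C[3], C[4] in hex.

C[1] = 7, C[2] = 2, C[3] = 9, C[4] = E

C[1]: E(K, 7) = F; 8 ⊕ F = 7.
C[2]: E(K, 7) = F; D ⊕ F = 2.
C[3]: E(K, 2) = 5; C ⊕ 5 = 9.
C[4]: E(K, 9) = 8; 6 ⊕ 8 = E.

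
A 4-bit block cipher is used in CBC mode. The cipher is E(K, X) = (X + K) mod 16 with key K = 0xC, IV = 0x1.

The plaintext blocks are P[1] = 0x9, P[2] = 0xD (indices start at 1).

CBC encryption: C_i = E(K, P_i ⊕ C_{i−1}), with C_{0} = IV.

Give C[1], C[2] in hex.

C[1] = 0x4, C[2] = 0x5

C[1]: P[1] ⊕ 0x1 = 0x8; E(K, 0x8) = 0x4.
C[2]: P[2] ⊕ 0x4 = 0x9; E(K, 0x9) = 0x5.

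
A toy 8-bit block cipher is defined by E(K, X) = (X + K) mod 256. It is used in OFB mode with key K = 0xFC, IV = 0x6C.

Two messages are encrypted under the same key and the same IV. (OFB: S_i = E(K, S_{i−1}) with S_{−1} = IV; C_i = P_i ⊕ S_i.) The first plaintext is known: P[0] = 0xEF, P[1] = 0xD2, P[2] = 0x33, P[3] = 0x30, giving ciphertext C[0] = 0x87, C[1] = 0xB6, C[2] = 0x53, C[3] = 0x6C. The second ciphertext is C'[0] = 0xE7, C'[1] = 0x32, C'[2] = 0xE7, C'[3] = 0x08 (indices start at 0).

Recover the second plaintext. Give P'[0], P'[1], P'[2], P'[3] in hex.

In OFB with a reused IV, both messages share the same keystream S_i, so C_i ⊕ C'_i = P_i ⊕ P'_i and thus P'_i = P_i ⊕ C_i ⊕ C'_i.
P'[0]: 0xEF ⊕ 0x87 ⊕ 0xE7 = 0x8F.
P'[1]: 0xD2 ⊕ 0xB6 ⊕ 0x32 = 0x56.
P'[2]: 0x33 ⊕ 0x53 ⊕ 0xE7 = 0x87.
P'[3]: 0x30 ⊕ 0x6C ⊕ 0x08 = 0x54.

P'[0] = 0x8F, P'[1] = 0x56, P'[2] = 0x87, P'[3] = 0x54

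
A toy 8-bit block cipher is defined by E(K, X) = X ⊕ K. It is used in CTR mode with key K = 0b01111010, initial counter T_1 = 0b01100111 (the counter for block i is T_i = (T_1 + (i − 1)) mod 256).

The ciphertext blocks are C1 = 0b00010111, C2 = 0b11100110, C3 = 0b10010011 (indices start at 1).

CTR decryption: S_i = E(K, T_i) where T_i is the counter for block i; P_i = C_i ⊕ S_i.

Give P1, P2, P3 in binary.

P1 = 0b00001010, P2 = 0b11110100, P3 = 0b10000000

P1: T = 0b01100111, S = E(K, T) = 0b00011101; 0b00010111 ⊕ 0b00011101 = 0b00001010.
P2: T = 0b01101000, S = E(K, T) = 0b00010010; 0b11100110 ⊕ 0b00010010 = 0b11110100.
P3: T = 0b01101001, S = E(K, T) = 0b00010011; 0b10010011 ⊕ 0b00010011 = 0b10000000.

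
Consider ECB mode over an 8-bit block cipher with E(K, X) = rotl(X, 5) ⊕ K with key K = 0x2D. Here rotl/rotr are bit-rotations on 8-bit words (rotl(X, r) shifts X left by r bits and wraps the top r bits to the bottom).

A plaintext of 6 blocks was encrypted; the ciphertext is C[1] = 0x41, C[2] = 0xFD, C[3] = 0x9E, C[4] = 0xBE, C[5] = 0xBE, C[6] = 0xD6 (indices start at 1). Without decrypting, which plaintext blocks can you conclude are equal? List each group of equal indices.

P[4] = P[5]

ECB encrypts each block independently with the same key, so equal ciphertext blocks imply equal plaintext blocks.
C[4] = C[5] = 0xBE, so P[4] = P[5].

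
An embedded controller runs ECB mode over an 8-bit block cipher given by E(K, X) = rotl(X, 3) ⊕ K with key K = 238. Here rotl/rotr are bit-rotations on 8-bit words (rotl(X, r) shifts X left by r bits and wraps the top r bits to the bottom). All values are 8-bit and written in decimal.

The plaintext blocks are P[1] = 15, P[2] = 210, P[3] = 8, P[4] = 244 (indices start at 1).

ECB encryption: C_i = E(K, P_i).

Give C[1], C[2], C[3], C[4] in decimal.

C[1]: E(K, 15) = 150.
C[2]: E(K, 210) = 120.
C[3]: E(K, 8) = 174.
C[4]: E(K, 244) = 73.

C[1] = 150, C[2] = 120, C[3] = 174, C[4] = 73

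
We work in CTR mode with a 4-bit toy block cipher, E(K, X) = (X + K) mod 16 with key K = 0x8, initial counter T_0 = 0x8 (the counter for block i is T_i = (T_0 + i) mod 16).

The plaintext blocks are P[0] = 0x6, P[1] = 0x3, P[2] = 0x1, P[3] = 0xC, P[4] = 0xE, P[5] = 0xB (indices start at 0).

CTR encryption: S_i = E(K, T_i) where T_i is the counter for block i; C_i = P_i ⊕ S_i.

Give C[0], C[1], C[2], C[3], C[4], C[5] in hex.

C[0] = 0x6, C[1] = 0x2, C[2] = 0x3, C[3] = 0xF, C[4] = 0xA, C[5] = 0xE

C[0]: T = 0x8, S = E(K, T) = 0x0; 0x6 ⊕ 0x0 = 0x6.
C[1]: T = 0x9, S = E(K, T) = 0x1; 0x3 ⊕ 0x1 = 0x2.
C[2]: T = 0xA, S = E(K, T) = 0x2; 0x1 ⊕ 0x2 = 0x3.
C[3]: T = 0xB, S = E(K, T) = 0x3; 0xC ⊕ 0x3 = 0xF.
C[4]: T = 0xC, S = E(K, T) = 0x4; 0xE ⊕ 0x4 = 0xA.
C[5]: T = 0xD, S = E(K, T) = 0x5; 0xB ⊕ 0x5 = 0xE.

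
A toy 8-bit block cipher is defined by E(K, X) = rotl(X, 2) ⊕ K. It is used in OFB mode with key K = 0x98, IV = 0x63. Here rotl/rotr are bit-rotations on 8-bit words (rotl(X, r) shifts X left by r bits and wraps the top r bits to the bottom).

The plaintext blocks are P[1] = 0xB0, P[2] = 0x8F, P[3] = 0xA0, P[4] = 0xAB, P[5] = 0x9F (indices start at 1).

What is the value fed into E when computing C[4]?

OFB encryption: S_i = E(K, S_{i−1}) with S_{0} = IV; C_i = P_i ⊕ S_i.
C[1]: S = E(K, 0x63) = 0x15; 0xB0 ⊕ 0x15 = 0xA5.
C[2]: S = E(K, 0x15) = 0xCC; 0x8F ⊕ 0xCC = 0x43.
C[3]: S = E(K, 0xCC) = 0xAB; 0xA0 ⊕ 0xAB = 0x0B.
C[4]: S = E(K, 0xAB) = 0x36; 0xAB ⊕ 0x36 = 0x9D.
So the input to E for block [4] is 0xAB.

0xAB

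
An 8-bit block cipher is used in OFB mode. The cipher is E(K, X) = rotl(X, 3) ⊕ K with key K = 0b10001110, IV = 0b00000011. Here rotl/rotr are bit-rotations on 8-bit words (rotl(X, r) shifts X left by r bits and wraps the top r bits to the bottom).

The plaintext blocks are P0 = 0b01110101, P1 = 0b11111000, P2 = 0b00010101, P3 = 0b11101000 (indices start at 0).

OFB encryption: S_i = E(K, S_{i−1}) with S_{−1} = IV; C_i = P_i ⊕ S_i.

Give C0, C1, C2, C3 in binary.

C0: S = E(K, 0b00000011) = 0b10010110; 0b01110101 ⊕ 0b10010110 = 0b11100011.
C1: S = E(K, 0b10010110) = 0b00111010; 0b11111000 ⊕ 0b00111010 = 0b11000010.
C2: S = E(K, 0b00111010) = 0b01011111; 0b00010101 ⊕ 0b01011111 = 0b01001010.
C3: S = E(K, 0b01011111) = 0b01110100; 0b11101000 ⊕ 0b01110100 = 0b10011100.

C0 = 0b11100011, C1 = 0b11000010, C2 = 0b01001010, C3 = 0b10011100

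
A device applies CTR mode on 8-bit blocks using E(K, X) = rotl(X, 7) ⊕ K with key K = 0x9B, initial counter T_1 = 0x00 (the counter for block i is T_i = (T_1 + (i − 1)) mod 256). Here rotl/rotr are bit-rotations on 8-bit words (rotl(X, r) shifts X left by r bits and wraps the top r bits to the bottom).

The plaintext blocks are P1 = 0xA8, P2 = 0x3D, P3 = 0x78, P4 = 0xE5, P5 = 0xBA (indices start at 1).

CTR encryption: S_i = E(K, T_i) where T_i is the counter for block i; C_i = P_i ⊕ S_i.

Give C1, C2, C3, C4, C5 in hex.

C1 = 0x33, C2 = 0x26, C3 = 0xE2, C4 = 0xFF, C5 = 0x23

C1: T = 0x00, S = E(K, T) = 0x9B; 0xA8 ⊕ 0x9B = 0x33.
C2: T = 0x01, S = E(K, T) = 0x1B; 0x3D ⊕ 0x1B = 0x26.
C3: T = 0x02, S = E(K, T) = 0x9A; 0x78 ⊕ 0x9A = 0xE2.
C4: T = 0x03, S = E(K, T) = 0x1A; 0xE5 ⊕ 0x1A = 0xFF.
C5: T = 0x04, S = E(K, T) = 0x99; 0xBA ⊕ 0x99 = 0x23.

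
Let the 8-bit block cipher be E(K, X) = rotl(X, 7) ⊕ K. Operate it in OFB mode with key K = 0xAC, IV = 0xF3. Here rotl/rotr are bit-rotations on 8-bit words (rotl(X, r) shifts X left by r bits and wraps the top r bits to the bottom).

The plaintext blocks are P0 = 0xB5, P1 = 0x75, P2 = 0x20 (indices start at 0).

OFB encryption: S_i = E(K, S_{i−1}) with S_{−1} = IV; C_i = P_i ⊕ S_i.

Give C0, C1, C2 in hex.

C0: S = E(K, 0xF3) = 0x55; 0xB5 ⊕ 0x55 = 0xE0.
C1: S = E(K, 0x55) = 0x06; 0x75 ⊕ 0x06 = 0x73.
C2: S = E(K, 0x06) = 0xAF; 0x20 ⊕ 0xAF = 0x8F.

C0 = 0xE0, C1 = 0x73, C2 = 0x8F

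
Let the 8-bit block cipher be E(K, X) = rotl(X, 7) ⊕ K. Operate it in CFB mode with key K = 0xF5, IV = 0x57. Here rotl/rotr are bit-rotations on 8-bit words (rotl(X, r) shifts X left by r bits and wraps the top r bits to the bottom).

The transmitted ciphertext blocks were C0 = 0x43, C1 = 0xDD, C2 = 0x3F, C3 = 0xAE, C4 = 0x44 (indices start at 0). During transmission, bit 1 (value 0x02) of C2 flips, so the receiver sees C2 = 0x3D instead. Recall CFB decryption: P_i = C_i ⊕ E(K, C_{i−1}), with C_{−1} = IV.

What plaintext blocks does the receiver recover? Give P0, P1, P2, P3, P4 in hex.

P0 = 0x1D, P1 = 0x89, P2 = 0x26, P3 = 0xC5, P4 = 0xE6

Only C2 changed, to 0x3D. In CFB, a change in C_i flips the same bit in P_i and garbles P_{i+1}. Decrypting the received ciphertext:
P0: E(K, 0x57) = 0x5E; 0x43 ⊕ 0x5E = 0x1D.
P1: E(K, 0x43) = 0x54; 0xDD ⊕ 0x54 = 0x89.
P2: E(K, 0xDD) = 0x1B; 0x3D ⊕ 0x1B = 0x26.
P3: E(K, 0x3D) = 0x6B; 0xAE ⊕ 0x6B = 0xC5.
P4: E(K, 0xAE) = 0xA2; 0x44 ⊕ 0xA2 = 0xE6.
Blocks that differ from the original plaintext: P2, P3.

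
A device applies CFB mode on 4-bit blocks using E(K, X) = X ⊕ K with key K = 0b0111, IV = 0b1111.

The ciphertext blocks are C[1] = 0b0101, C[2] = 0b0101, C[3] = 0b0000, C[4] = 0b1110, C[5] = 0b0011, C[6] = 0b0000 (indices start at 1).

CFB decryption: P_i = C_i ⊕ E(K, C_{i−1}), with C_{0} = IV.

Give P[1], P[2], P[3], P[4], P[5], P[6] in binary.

P[1]: E(K, 0b1111) = 0b1000; 0b0101 ⊕ 0b1000 = 0b1101.
P[2]: E(K, 0b0101) = 0b0010; 0b0101 ⊕ 0b0010 = 0b0111.
P[3]: E(K, 0b0101) = 0b0010; 0b0000 ⊕ 0b0010 = 0b0010.
P[4]: E(K, 0b0000) = 0b0111; 0b1110 ⊕ 0b0111 = 0b1001.
P[5]: E(K, 0b1110) = 0b1001; 0b0011 ⊕ 0b1001 = 0b1010.
P[6]: E(K, 0b0011) = 0b0100; 0b0000 ⊕ 0b0100 = 0b0100.

P[1] = 0b1101, P[2] = 0b0111, P[3] = 0b0010, P[4] = 0b1001, P[5] = 0b1010, P[6] = 0b0100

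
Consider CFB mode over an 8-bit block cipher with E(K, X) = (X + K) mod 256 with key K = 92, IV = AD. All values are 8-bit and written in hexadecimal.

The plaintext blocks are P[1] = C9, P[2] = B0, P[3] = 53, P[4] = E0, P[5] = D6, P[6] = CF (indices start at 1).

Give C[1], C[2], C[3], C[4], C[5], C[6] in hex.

C[1] = F6, C[2] = 38, C[3] = 99, C[4] = CB, C[5] = 8B, C[6] = D2

CFB encryption: C_i = P_i ⊕ E(K, C_{i−1}), with C_{0} = IV.
C[1]: E(K, AD) = 3F; C9 ⊕ 3F = F6.
C[2]: E(K, F6) = 88; B0 ⊕ 88 = 38.
C[3]: E(K, 38) = CA; 53 ⊕ CA = 99.
C[4]: E(K, 99) = 2B; E0 ⊕ 2B = CB.
C[5]: E(K, CB) = 5D; D6 ⊕ 5D = 8B.
C[6]: E(K, 8B) = 1D; CF ⊕ 1D = D2.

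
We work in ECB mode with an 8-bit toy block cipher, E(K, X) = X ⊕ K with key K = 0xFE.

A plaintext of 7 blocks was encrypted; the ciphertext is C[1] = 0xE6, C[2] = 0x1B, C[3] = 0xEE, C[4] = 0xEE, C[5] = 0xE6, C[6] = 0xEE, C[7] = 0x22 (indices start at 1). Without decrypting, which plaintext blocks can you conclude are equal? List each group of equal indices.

P[1] = P[5]; P[3] = P[4] = P[6]

ECB encrypts each block independently with the same key, so equal ciphertext blocks imply equal plaintext blocks.
C[1] = C[5] = 0xE6, so P[1] = P[5].
C[3] = C[4] = C[6] = 0xEE, so P[3] = P[4] = P[6].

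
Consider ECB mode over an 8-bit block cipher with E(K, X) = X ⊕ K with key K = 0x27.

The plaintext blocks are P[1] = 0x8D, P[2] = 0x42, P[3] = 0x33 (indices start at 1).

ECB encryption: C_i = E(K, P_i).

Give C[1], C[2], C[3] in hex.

C[1]: E(K, 0x8D) = 0xAA.
C[2]: E(K, 0x42) = 0x65.
C[3]: E(K, 0x33) = 0x14.

C[1] = 0xAA, C[2] = 0x65, C[3] = 0x14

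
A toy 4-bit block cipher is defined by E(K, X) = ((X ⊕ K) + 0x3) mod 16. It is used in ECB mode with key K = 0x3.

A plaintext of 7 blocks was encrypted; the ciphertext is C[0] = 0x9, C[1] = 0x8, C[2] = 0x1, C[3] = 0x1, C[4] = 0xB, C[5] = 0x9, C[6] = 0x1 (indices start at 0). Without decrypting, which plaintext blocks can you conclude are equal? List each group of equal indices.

ECB encrypts each block independently with the same key, so equal ciphertext blocks imply equal plaintext blocks.
C[0] = C[5] = 0x9, so P[0] = P[5].
C[2] = C[3] = C[6] = 0x1, so P[2] = P[3] = P[6].

P[0] = P[5]; P[2] = P[3] = P[6]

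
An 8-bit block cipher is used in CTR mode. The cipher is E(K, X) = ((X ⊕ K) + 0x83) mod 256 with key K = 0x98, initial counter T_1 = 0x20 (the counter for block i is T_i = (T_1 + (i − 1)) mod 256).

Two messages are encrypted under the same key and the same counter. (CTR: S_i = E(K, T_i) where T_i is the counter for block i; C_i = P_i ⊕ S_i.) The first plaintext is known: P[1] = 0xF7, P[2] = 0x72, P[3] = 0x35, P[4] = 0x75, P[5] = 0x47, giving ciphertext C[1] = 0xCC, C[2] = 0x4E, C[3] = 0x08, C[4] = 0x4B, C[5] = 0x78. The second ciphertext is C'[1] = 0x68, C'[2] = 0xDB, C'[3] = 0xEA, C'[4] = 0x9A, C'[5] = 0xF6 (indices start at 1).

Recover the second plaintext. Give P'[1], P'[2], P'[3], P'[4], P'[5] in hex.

P'[1] = 0x53, P'[2] = 0xE7, P'[3] = 0xD7, P'[4] = 0xA4, P'[5] = 0xC9

In CTR with a reused counter, both messages share the same keystream S_i, so C_i ⊕ C'_i = P_i ⊕ P'_i and thus P'_i = P_i ⊕ C_i ⊕ C'_i.
P'[1]: 0xF7 ⊕ 0xCC ⊕ 0x68 = 0x53.
P'[2]: 0x72 ⊕ 0x4E ⊕ 0xDB = 0xE7.
P'[3]: 0x35 ⊕ 0x08 ⊕ 0xEA = 0xD7.
P'[4]: 0x75 ⊕ 0x4B ⊕ 0x9A = 0xA4.
P'[5]: 0x47 ⊕ 0x78 ⊕ 0xF6 = 0xC9.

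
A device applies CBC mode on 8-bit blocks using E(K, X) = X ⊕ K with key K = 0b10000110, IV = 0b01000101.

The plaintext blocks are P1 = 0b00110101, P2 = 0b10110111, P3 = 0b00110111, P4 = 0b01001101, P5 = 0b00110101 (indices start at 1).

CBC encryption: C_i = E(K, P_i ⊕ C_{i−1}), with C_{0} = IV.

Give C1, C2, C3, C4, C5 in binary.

C1 = 0b11110110, C2 = 0b11000111, C3 = 0b01110110, C4 = 0b10111101, C5 = 0b00001110

C1: P1 ⊕ 0b01000101 = 0b01110000; E(K, 0b01110000) = 0b11110110.
C2: P2 ⊕ 0b11110110 = 0b01000001; E(K, 0b01000001) = 0b11000111.
C3: P3 ⊕ 0b11000111 = 0b11110000; E(K, 0b11110000) = 0b01110110.
C4: P4 ⊕ 0b01110110 = 0b00111011; E(K, 0b00111011) = 0b10111101.
C5: P5 ⊕ 0b10111101 = 0b10001000; E(K, 0b10001000) = 0b00001110.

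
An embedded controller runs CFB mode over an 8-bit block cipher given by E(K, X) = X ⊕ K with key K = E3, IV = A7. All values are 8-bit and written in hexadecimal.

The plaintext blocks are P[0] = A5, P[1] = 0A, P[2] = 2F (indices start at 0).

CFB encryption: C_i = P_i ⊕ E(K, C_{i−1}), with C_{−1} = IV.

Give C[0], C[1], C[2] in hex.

C[0] = E1, C[1] = 08, C[2] = C4

C[0]: E(K, A7) = 44; A5 ⊕ 44 = E1.
C[1]: E(K, E1) = 02; 0A ⊕ 02 = 08.
C[2]: E(K, 08) = EB; 2F ⊕ EB = C4.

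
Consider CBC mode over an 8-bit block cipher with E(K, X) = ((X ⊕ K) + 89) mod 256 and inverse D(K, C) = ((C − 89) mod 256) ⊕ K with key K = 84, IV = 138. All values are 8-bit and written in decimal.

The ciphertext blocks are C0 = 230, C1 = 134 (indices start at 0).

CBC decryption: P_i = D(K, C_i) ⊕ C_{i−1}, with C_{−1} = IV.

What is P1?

P1: D(K, 134) = 121; 121 ⊕ 230 = 159.

P1 = 159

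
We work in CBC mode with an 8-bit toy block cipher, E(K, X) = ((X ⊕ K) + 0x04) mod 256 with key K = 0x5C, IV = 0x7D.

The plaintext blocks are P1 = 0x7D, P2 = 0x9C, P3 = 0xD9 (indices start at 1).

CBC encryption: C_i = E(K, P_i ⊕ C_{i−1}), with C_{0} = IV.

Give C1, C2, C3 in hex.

C1: P1 ⊕ 0x7D = 0x00; E(K, 0x00) = 0x60.
C2: P2 ⊕ 0x60 = 0xFC; E(K, 0xFC) = 0xA4.
C3: P3 ⊕ 0xA4 = 0x7D; E(K, 0x7D) = 0x25.

C1 = 0x60, C2 = 0xA4, C3 = 0x25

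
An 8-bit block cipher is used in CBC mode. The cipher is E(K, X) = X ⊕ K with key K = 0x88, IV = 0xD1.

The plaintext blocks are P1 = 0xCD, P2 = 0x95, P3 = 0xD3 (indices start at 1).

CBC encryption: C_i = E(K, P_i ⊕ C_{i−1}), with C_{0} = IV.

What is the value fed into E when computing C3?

C1: P1 ⊕ 0xD1 = 0x1C; E(K, 0x1C) = 0x94.
C2: P2 ⊕ 0x94 = 0x01; E(K, 0x01) = 0x89.
C3: P3 ⊕ 0x89 = 0x5A; E(K, 0x5A) = 0xD2.
So the input to E for block 3 is 0x5A.

0x5A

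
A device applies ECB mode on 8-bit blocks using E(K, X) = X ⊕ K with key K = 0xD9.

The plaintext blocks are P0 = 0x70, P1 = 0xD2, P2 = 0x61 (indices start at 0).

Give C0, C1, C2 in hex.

C0 = 0xA9, C1 = 0x0B, C2 = 0xB8

ECB encryption: C_i = E(K, P_i).
C0: E(K, 0x70) = 0xA9.
C1: E(K, 0xD2) = 0x0B.
C2: E(K, 0x61) = 0xB8.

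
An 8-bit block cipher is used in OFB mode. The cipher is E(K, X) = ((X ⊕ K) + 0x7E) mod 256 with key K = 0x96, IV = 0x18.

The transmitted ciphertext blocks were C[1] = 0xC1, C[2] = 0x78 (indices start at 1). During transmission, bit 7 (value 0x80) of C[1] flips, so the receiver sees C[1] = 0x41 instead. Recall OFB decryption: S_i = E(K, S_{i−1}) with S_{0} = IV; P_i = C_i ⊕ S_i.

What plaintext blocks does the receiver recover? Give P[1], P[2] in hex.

P[1] = 0x4D, P[2] = 0x60

Only C[1] changed, to 0x41. In OFB, a change in C_i flips the same bit in P_i only; the keystream is unaffected. Decrypting the received ciphertext:
P[1]: S = E(K, 0x18) = 0x0C; 0x41 ⊕ 0x0C = 0x4D.
P[2]: S = E(K, 0x0C) = 0x18; 0x78 ⊕ 0x18 = 0x60.
Blocks that differ from the original plaintext: P[1].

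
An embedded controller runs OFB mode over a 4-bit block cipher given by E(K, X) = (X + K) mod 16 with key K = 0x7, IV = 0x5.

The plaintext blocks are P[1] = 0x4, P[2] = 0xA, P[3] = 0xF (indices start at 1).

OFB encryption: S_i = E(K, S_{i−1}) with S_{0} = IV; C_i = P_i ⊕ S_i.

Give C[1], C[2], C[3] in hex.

C[1] = 0x8, C[2] = 0x9, C[3] = 0x5

C[1]: S = E(K, 0x5) = 0xC; 0x4 ⊕ 0xC = 0x8.
C[2]: S = E(K, 0xC) = 0x3; 0xA ⊕ 0x3 = 0x9.
C[3]: S = E(K, 0x3) = 0xA; 0xF ⊕ 0xA = 0x5.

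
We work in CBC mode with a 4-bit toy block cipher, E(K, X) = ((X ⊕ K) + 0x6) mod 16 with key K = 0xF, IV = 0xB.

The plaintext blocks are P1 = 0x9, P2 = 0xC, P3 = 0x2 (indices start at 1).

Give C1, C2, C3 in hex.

C1 = 0x3, C2 = 0x6, C3 = 0x1

CBC encryption: C_i = E(K, P_i ⊕ C_{i−1}), with C_{0} = IV.
C1: P1 ⊕ 0xB = 0x2; E(K, 0x2) = 0x3.
C2: P2 ⊕ 0x3 = 0xF; E(K, 0xF) = 0x6.
C3: P3 ⊕ 0x6 = 0x4; E(K, 0x4) = 0x1.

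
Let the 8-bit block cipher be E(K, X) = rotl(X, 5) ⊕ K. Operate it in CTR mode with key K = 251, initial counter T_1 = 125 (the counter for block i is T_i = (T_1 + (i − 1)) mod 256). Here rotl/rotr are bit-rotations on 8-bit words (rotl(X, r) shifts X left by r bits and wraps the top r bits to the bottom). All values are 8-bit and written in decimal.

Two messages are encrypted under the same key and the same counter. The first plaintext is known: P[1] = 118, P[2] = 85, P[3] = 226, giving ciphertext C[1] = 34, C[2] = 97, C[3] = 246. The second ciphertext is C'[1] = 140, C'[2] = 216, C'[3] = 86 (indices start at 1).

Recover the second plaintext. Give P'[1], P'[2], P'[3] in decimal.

In CTR with a reused counter, both messages share the same keystream S_i, so C_i ⊕ C'_i = P_i ⊕ P'_i and thus P'_i = P_i ⊕ C_i ⊕ C'_i.
P'[1]: 118 ⊕ 34 ⊕ 140 = 216.
P'[2]: 85 ⊕ 97 ⊕ 216 = 236.
P'[3]: 226 ⊕ 246 ⊕ 86 = 66.

P'[1] = 216, P'[2] = 236, P'[3] = 66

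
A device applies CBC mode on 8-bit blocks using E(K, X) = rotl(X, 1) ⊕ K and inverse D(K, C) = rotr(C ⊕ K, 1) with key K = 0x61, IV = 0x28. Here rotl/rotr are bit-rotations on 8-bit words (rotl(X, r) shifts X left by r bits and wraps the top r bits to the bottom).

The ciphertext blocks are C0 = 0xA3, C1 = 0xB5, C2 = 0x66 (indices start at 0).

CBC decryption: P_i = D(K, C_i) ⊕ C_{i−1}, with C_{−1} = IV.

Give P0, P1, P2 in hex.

P0: D(K, 0xA3) = 0x61; 0x61 ⊕ 0x28 = 0x49.
P1: D(K, 0xB5) = 0x6A; 0x6A ⊕ 0xA3 = 0xC9.
P2: D(K, 0x66) = 0x83; 0x83 ⊕ 0xB5 = 0x36.

P0 = 0x49, P1 = 0xC9, P2 = 0x36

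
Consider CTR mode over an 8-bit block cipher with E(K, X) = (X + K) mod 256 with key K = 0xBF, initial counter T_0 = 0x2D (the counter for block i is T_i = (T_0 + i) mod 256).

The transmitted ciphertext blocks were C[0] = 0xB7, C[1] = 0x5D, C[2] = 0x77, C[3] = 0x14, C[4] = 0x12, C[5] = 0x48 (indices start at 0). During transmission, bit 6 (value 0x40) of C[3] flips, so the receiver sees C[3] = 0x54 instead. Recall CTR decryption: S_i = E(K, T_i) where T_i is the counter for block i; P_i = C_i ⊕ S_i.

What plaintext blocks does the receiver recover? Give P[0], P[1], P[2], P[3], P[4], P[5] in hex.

P[0] = 0x5B, P[1] = 0xB0, P[2] = 0x99, P[3] = 0xBB, P[4] = 0xE2, P[5] = 0xB9

Only C[3] changed, to 0x54. In CTR, a change in C_i flips the same bit in P_i only; the keystream is unaffected. Decrypting the received ciphertext:
P[0]: T = 0x2D, S = E(K, T) = 0xEC; 0xB7 ⊕ 0xEC = 0x5B.
P[1]: T = 0x2E, S = E(K, T) = 0xED; 0x5D ⊕ 0xED = 0xB0.
P[2]: T = 0x2F, S = E(K, T) = 0xEE; 0x77 ⊕ 0xEE = 0x99.
P[3]: T = 0x30, S = E(K, T) = 0xEF; 0x54 ⊕ 0xEF = 0xBB.
P[4]: T = 0x31, S = E(K, T) = 0xF0; 0x12 ⊕ 0xF0 = 0xE2.
P[5]: T = 0x32, S = E(K, T) = 0xF1; 0x48 ⊕ 0xF1 = 0xB9.
Blocks that differ from the original plaintext: P[3].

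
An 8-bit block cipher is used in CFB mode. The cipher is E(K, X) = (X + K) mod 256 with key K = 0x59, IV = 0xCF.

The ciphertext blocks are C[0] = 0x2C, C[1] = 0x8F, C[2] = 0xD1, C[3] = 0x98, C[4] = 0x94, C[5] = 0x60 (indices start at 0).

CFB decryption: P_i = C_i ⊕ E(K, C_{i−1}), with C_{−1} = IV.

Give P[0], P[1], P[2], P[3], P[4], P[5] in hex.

P[0] = 0x04, P[1] = 0x0A, P[2] = 0x39, P[3] = 0xB2, P[4] = 0x65, P[5] = 0x8D

P[0]: E(K, 0xCF) = 0x28; 0x2C ⊕ 0x28 = 0x04.
P[1]: E(K, 0x2C) = 0x85; 0x8F ⊕ 0x85 = 0x0A.
P[2]: E(K, 0x8F) = 0xE8; 0xD1 ⊕ 0xE8 = 0x39.
P[3]: E(K, 0xD1) = 0x2A; 0x98 ⊕ 0x2A = 0xB2.
P[4]: E(K, 0x98) = 0xF1; 0x94 ⊕ 0xF1 = 0x65.
P[5]: E(K, 0x94) = 0xED; 0x60 ⊕ 0xED = 0x8D.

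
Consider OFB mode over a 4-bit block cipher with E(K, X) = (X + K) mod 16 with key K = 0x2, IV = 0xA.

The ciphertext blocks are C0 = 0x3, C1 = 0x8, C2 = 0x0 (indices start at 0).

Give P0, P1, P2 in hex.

OFB decryption: S_i = E(K, S_{i−1}) with S_{−1} = IV; P_i = C_i ⊕ S_i.
P0: S = E(K, 0xA) = 0xC; 0x3 ⊕ 0xC = 0xF.
P1: S = E(K, 0xC) = 0xE; 0x8 ⊕ 0xE = 0x6.
P2: S = E(K, 0xE) = 0x0; 0x0 ⊕ 0x0 = 0x0.

P0 = 0xF, P1 = 0x6, P2 = 0x0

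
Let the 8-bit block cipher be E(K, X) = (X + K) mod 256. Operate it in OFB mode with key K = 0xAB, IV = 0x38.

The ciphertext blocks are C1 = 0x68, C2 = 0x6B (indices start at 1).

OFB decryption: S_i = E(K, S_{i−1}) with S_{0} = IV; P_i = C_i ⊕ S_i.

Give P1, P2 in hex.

P1 = 0x8B, P2 = 0xE5

P1: S = E(K, 0x38) = 0xE3; 0x68 ⊕ 0xE3 = 0x8B.
P2: S = E(K, 0xE3) = 0x8E; 0x6B ⊕ 0x8E = 0xE5.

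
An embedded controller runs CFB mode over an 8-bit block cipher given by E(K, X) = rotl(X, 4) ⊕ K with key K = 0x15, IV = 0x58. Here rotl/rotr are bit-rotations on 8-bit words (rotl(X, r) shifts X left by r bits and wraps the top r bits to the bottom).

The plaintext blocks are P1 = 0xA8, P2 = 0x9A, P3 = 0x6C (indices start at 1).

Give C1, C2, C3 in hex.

C1 = 0x38, C2 = 0x0C, C3 = 0xB9

CFB encryption: C_i = P_i ⊕ E(K, C_{i−1}), with C_{0} = IV.
C1: E(K, 0x58) = 0x90; 0xA8 ⊕ 0x90 = 0x38.
C2: E(K, 0x38) = 0x96; 0x9A ⊕ 0x96 = 0x0C.
C3: E(K, 0x0C) = 0xD5; 0x6C ⊕ 0xD5 = 0xB9.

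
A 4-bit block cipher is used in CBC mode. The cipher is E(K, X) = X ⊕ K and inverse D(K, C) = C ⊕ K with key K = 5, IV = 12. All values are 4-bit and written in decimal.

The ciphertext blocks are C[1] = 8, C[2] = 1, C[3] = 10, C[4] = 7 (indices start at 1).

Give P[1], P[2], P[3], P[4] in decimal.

CBC decryption: P_i = D(K, C_i) ⊕ C_{i−1}, with C_{0} = IV.
P[1]: D(K, 8) = 13; 13 ⊕ 12 = 1.
P[2]: D(K, 1) = 4; 4 ⊕ 8 = 12.
P[3]: D(K, 10) = 15; 15 ⊕ 1 = 14.
P[4]: D(K, 7) = 2; 2 ⊕ 10 = 8.

P[1] = 1, P[2] = 12, P[3] = 14, P[4] = 8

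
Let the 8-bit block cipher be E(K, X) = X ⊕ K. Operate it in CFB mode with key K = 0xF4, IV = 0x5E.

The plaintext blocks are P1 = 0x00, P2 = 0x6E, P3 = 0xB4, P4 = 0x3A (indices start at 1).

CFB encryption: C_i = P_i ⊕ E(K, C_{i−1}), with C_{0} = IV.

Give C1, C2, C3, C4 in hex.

C1 = 0xAA, C2 = 0x30, C3 = 0x70, C4 = 0xBE

C1: E(K, 0x5E) = 0xAA; 0x00 ⊕ 0xAA = 0xAA.
C2: E(K, 0xAA) = 0x5E; 0x6E ⊕ 0x5E = 0x30.
C3: E(K, 0x30) = 0xC4; 0xB4 ⊕ 0xC4 = 0x70.
C4: E(K, 0x70) = 0x84; 0x3A ⊕ 0x84 = 0xBE.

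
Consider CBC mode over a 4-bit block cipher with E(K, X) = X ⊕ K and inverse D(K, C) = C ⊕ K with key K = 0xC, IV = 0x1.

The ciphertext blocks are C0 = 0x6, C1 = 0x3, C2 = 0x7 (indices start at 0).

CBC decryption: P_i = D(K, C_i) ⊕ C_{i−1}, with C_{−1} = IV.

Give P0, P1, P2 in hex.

P0: D(K, 0x6) = 0xA; 0xA ⊕ 0x1 = 0xB.
P1: D(K, 0x3) = 0xF; 0xF ⊕ 0x6 = 0x9.
P2: D(K, 0x7) = 0xB; 0xB ⊕ 0x3 = 0x8.

P0 = 0xB, P1 = 0x9, P2 = 0x8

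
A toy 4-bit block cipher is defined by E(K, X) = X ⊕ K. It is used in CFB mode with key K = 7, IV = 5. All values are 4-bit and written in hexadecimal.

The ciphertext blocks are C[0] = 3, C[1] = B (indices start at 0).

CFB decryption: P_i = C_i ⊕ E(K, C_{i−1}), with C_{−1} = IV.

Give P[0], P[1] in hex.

P[0] = 1, P[1] = F

P[0]: E(K, 5) = 2; 3 ⊕ 2 = 1.
P[1]: E(K, 3) = 4; B ⊕ 4 = F.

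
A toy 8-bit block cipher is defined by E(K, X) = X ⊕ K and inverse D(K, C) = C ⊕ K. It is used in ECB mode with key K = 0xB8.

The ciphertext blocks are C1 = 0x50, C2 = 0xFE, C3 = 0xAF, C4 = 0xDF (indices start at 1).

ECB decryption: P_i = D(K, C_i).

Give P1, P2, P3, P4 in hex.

P1: D(K, 0x50) = 0xE8.
P2: D(K, 0xFE) = 0x46.
P3: D(K, 0xAF) = 0x17.
P4: D(K, 0xDF) = 0x67.

P1 = 0xE8, P2 = 0x46, P3 = 0x17, P4 = 0x67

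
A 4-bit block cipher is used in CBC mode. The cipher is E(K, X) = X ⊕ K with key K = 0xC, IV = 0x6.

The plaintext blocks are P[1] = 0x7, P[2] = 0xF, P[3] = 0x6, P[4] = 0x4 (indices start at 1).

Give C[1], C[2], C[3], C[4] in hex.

C[1] = 0xD, C[2] = 0xE, C[3] = 0x4, C[4] = 0xC

CBC encryption: C_i = E(K, P_i ⊕ C_{i−1}), with C_{0} = IV.
C[1]: P[1] ⊕ 0x6 = 0x1; E(K, 0x1) = 0xD.
C[2]: P[2] ⊕ 0xD = 0x2; E(K, 0x2) = 0xE.
C[3]: P[3] ⊕ 0xE = 0x8; E(K, 0x8) = 0x4.
C[4]: P[4] ⊕ 0x4 = 0x0; E(K, 0x0) = 0xC.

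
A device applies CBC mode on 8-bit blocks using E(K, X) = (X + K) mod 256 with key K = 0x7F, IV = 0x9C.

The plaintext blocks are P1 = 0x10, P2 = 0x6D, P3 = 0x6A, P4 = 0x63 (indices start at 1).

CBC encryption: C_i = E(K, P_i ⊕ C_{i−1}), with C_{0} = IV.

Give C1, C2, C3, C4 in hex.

C1: P1 ⊕ 0x9C = 0x8C; E(K, 0x8C) = 0x0B.
C2: P2 ⊕ 0x0B = 0x66; E(K, 0x66) = 0xE5.
C3: P3 ⊕ 0xE5 = 0x8F; E(K, 0x8F) = 0x0E.
C4: P4 ⊕ 0x0E = 0x6D; E(K, 0x6D) = 0xEC.

C1 = 0x0B, C2 = 0xE5, C3 = 0x0E, C4 = 0xEC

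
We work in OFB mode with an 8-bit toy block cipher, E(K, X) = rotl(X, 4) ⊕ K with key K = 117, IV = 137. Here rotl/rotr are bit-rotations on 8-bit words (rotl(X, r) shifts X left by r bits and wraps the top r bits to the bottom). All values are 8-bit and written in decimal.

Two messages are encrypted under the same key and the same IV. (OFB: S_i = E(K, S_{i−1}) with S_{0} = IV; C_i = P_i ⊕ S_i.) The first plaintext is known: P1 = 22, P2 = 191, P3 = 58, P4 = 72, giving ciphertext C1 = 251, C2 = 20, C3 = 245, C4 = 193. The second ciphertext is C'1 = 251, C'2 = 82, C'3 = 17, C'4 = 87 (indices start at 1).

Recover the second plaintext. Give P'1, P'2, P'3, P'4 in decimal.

P'1 = 22, P'2 = 249, P'3 = 222, P'4 = 222

In OFB with a reused IV, both messages share the same keystream S_i, so C_i ⊕ C'_i = P_i ⊕ P'_i and thus P'_i = P_i ⊕ C_i ⊕ C'_i.
P'1: 22 ⊕ 251 ⊕ 251 = 22.
P'2: 191 ⊕ 20 ⊕ 82 = 249.
P'3: 58 ⊕ 245 ⊕ 17 = 222.
P'4: 72 ⊕ 193 ⊕ 87 = 222.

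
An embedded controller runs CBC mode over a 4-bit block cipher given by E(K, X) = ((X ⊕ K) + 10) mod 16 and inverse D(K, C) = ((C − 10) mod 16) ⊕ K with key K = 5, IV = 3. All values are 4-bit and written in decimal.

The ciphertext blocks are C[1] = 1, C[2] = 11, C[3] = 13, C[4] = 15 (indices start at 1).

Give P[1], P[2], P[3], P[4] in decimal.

CBC decryption: P_i = D(K, C_i) ⊕ C_{i−1}, with C_{0} = IV.
P[1]: D(K, 1) = 2; 2 ⊕ 3 = 1.
P[2]: D(K, 11) = 4; 4 ⊕ 1 = 5.
P[3]: D(K, 13) = 6; 6 ⊕ 11 = 13.
P[4]: D(K, 15) = 0; 0 ⊕ 13 = 13.

P[1] = 1, P[2] = 5, P[3] = 13, P[4] = 13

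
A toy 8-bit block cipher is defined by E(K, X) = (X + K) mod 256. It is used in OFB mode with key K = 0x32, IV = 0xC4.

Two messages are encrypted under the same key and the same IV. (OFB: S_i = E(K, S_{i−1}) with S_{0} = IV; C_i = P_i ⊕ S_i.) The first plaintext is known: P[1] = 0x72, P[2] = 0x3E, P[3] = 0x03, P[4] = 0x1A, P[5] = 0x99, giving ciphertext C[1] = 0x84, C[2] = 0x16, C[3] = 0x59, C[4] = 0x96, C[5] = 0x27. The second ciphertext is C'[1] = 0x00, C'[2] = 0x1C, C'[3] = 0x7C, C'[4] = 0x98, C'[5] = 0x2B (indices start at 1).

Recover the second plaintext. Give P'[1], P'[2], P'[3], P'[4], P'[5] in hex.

P'[1] = 0xF6, P'[2] = 0x34, P'[3] = 0x26, P'[4] = 0x14, P'[5] = 0x95

In OFB with a reused IV, both messages share the same keystream S_i, so C_i ⊕ C'_i = P_i ⊕ P'_i and thus P'_i = P_i ⊕ C_i ⊕ C'_i.
P'[1]: 0x72 ⊕ 0x84 ⊕ 0x00 = 0xF6.
P'[2]: 0x3E ⊕ 0x16 ⊕ 0x1C = 0x34.
P'[3]: 0x03 ⊕ 0x59 ⊕ 0x7C = 0x26.
P'[4]: 0x1A ⊕ 0x96 ⊕ 0x98 = 0x14.
P'[5]: 0x99 ⊕ 0x27 ⊕ 0x2B = 0x95.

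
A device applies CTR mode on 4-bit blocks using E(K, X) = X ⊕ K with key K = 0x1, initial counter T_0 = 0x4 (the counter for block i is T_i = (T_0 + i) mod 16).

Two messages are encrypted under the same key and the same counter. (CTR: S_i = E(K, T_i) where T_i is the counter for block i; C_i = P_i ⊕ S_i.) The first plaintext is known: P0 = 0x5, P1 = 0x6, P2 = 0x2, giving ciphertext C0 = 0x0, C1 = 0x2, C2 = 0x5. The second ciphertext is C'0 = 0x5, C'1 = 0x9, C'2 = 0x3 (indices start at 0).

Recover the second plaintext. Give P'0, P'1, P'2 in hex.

P'0 = 0x0, P'1 = 0xD, P'2 = 0x4

In CTR with a reused counter, both messages share the same keystream S_i, so C_i ⊕ C'_i = P_i ⊕ P'_i and thus P'_i = P_i ⊕ C_i ⊕ C'_i.
P'0: 0x5 ⊕ 0x0 ⊕ 0x5 = 0x0.
P'1: 0x6 ⊕ 0x2 ⊕ 0x9 = 0xD.
P'2: 0x2 ⊕ 0x5 ⊕ 0x3 = 0x4.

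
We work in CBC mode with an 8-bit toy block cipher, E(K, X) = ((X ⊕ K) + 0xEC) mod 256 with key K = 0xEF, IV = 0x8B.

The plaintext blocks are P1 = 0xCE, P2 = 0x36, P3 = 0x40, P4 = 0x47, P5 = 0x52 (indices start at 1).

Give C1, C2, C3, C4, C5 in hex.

C1 = 0x96, C2 = 0x3B, C3 = 0x80, C4 = 0x14, C5 = 0x95

CBC encryption: C_i = E(K, P_i ⊕ C_{i−1}), with C_{0} = IV.
C1: P1 ⊕ 0x8B = 0x45; E(K, 0x45) = 0x96.
C2: P2 ⊕ 0x96 = 0xA0; E(K, 0xA0) = 0x3B.
C3: P3 ⊕ 0x3B = 0x7B; E(K, 0x7B) = 0x80.
C4: P4 ⊕ 0x80 = 0xC7; E(K, 0xC7) = 0x14.
C5: P5 ⊕ 0x14 = 0x46; E(K, 0x46) = 0x95.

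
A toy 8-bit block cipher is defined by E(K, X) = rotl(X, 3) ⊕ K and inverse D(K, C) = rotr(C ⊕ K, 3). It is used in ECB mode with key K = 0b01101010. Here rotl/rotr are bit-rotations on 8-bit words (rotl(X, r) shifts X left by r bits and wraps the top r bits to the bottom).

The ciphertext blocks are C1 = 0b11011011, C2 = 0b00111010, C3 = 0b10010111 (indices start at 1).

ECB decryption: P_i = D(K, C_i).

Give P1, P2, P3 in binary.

P1: D(K, 0b11011011) = 0b00110110.
P2: D(K, 0b00111010) = 0b00001010.
P3: D(K, 0b10010111) = 0b10111111.

P1 = 0b00110110, P2 = 0b00001010, P3 = 0b10111111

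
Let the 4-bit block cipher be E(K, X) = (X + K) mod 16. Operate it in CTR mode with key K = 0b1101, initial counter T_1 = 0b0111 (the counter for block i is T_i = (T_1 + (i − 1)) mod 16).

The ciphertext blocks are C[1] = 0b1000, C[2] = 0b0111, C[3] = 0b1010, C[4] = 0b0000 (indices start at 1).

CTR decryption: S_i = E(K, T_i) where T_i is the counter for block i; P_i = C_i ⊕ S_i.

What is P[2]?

P[2]: T = 0b1000, S = E(K, T) = 0b0101; 0b0111 ⊕ 0b0101 = 0b0010.

P[2] = 0b0010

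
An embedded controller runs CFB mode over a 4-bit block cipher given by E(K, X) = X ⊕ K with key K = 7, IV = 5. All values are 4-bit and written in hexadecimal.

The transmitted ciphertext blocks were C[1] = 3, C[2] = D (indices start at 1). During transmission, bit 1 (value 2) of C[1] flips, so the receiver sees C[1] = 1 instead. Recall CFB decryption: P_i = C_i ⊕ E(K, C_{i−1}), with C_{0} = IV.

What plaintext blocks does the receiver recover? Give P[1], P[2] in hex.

Only C[1] changed, to 1. In CFB, a change in C_i flips the same bit in P_i and garbles P_{i+1}. Decrypting the received ciphertext:
P[1]: E(K, 5) = 2; 1 ⊕ 2 = 3.
P[2]: E(K, 1) = 6; D ⊕ 6 = B.
Blocks that differ from the original plaintext: P[1], P[2].

P[1] = 3, P[2] = B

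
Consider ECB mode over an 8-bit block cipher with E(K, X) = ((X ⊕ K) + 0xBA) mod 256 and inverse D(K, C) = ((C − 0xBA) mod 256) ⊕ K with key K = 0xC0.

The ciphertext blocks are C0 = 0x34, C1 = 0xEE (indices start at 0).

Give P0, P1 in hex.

P0 = 0xBA, P1 = 0xF4

ECB decryption: P_i = D(K, C_i).
P0: D(K, 0x34) = 0xBA.
P1: D(K, 0xEE) = 0xF4.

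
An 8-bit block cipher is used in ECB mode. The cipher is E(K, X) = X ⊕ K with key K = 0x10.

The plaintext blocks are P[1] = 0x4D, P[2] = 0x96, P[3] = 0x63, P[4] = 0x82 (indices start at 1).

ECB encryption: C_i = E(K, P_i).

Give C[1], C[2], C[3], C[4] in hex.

C[1] = 0x5D, C[2] = 0x86, C[3] = 0x73, C[4] = 0x92

C[1]: E(K, 0x4D) = 0x5D.
C[2]: E(K, 0x96) = 0x86.
C[3]: E(K, 0x63) = 0x73.
C[4]: E(K, 0x82) = 0x92.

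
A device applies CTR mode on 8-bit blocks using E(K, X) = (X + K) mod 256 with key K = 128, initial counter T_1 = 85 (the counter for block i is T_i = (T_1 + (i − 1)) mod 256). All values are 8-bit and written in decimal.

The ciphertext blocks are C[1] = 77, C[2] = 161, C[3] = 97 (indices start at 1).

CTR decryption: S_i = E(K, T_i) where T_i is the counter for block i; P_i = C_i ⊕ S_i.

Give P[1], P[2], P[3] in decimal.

P[1] = 152, P[2] = 119, P[3] = 182

P[1]: T = 85, S = E(K, T) = 213; 77 ⊕ 213 = 152.
P[2]: T = 86, S = E(K, T) = 214; 161 ⊕ 214 = 119.
P[3]: T = 87, S = E(K, T) = 215; 97 ⊕ 215 = 182.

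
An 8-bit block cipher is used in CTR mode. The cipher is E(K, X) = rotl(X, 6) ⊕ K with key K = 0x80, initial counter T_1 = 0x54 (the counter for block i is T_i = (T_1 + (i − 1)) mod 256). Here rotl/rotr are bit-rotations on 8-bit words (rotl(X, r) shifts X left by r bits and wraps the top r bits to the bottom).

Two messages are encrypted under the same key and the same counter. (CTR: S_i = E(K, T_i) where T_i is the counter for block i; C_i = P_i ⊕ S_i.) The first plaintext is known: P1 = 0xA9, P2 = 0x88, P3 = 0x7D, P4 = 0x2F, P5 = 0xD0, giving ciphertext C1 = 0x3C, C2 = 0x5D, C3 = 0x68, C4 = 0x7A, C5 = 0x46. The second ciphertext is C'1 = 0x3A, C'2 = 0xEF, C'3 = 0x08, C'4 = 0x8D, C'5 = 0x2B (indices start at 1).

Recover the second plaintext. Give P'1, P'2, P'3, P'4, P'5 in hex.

P'1 = 0xAF, P'2 = 0x3A, P'3 = 0x1D, P'4 = 0xD8, P'5 = 0xBD

In CTR with a reused counter, both messages share the same keystream S_i, so C_i ⊕ C'_i = P_i ⊕ P'_i and thus P'_i = P_i ⊕ C_i ⊕ C'_i.
P'1: 0xA9 ⊕ 0x3C ⊕ 0x3A = 0xAF.
P'2: 0x88 ⊕ 0x5D ⊕ 0xEF = 0x3A.
P'3: 0x7D ⊕ 0x68 ⊕ 0x08 = 0x1D.
P'4: 0x2F ⊕ 0x7A ⊕ 0x8D = 0xD8.
P'5: 0xD0 ⊕ 0x46 ⊕ 0x2B = 0xBD.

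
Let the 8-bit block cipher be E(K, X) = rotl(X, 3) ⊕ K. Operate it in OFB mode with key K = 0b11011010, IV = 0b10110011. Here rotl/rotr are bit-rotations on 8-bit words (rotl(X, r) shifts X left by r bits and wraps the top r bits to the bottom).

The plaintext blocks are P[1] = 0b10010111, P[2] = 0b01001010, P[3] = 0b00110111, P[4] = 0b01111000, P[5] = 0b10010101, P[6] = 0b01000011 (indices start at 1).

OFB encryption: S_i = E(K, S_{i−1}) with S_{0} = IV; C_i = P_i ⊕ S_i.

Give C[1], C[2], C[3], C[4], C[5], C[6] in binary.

C[1]: S = E(K, 0b10110011) = 0b01000111; 0b10010111 ⊕ 0b01000111 = 0b11010000.
C[2]: S = E(K, 0b01000111) = 0b11100000; 0b01001010 ⊕ 0b11100000 = 0b10101010.
C[3]: S = E(K, 0b11100000) = 0b11011101; 0b00110111 ⊕ 0b11011101 = 0b11101010.
C[4]: S = E(K, 0b11011101) = 0b00110100; 0b01111000 ⊕ 0b00110100 = 0b01001100.
C[5]: S = E(K, 0b00110100) = 0b01111011; 0b10010101 ⊕ 0b01111011 = 0b11101110.
C[6]: S = E(K, 0b01111011) = 0b00000001; 0b01000011 ⊕ 0b00000001 = 0b01000010.

C[1] = 0b11010000, C[2] = 0b10101010, C[3] = 0b11101010, C[4] = 0b01001100, C[5] = 0b11101110, C[6] = 0b01000010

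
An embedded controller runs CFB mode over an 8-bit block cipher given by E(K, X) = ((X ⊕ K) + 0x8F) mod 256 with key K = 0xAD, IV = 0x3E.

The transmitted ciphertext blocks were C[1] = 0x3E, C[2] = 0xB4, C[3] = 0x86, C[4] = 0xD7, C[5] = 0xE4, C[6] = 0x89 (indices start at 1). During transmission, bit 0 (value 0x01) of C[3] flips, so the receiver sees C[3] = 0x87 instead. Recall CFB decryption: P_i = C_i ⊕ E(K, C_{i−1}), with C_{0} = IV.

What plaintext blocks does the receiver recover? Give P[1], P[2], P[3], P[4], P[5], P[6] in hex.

Only C[3] changed, to 0x87. In CFB, a change in C_i flips the same bit in P_i and garbles P_{i+1}. Decrypting the received ciphertext:
P[1]: E(K, 0x3E) = 0x22; 0x3E ⊕ 0x22 = 0x1C.
P[2]: E(K, 0x3E) = 0x22; 0xB4 ⊕ 0x22 = 0x96.
P[3]: E(K, 0xB4) = 0xA8; 0x87 ⊕ 0xA8 = 0x2F.
P[4]: E(K, 0x87) = 0xB9; 0xD7 ⊕ 0xB9 = 0x6E.
P[5]: E(K, 0xD7) = 0x09; 0xE4 ⊕ 0x09 = 0xED.
P[6]: E(K, 0xE4) = 0xD8; 0x89 ⊕ 0xD8 = 0x51.
Blocks that differ from the original plaintext: P[3], P[4].

P[1] = 0x1C, P[2] = 0x96, P[3] = 0x2F, P[4] = 0x6E, P[5] = 0xED, P[6] = 0x51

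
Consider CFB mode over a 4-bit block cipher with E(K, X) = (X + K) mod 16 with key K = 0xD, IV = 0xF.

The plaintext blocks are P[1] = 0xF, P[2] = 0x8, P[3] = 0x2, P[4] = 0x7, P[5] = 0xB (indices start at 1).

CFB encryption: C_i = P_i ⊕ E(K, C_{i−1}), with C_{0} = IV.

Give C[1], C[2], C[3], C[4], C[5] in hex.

C[1]: E(K, 0xF) = 0xC; 0xF ⊕ 0xC = 0x3.
C[2]: E(K, 0x3) = 0x0; 0x8 ⊕ 0x0 = 0x8.
C[3]: E(K, 0x8) = 0x5; 0x2 ⊕ 0x5 = 0x7.
C[4]: E(K, 0x7) = 0x4; 0x7 ⊕ 0x4 = 0x3.
C[5]: E(K, 0x3) = 0x0; 0xB ⊕ 0x0 = 0xB.

C[1] = 0x3, C[2] = 0x8, C[3] = 0x7, C[4] = 0x3, C[5] = 0xB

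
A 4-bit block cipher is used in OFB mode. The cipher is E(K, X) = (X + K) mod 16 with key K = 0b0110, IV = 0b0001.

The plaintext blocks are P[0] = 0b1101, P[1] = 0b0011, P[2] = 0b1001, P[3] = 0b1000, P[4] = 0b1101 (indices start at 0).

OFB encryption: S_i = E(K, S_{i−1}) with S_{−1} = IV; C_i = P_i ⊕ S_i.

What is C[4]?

C[0]: S = E(K, 0b0001) = 0b0111; 0b1101 ⊕ 0b0111 = 0b1010.
C[1]: S = E(K, 0b0111) = 0b1101; 0b0011 ⊕ 0b1101 = 0b1110.
C[2]: S = E(K, 0b1101) = 0b0011; 0b1001 ⊕ 0b0011 = 0b1010.
C[3]: S = E(K, 0b0011) = 0b1001; 0b1000 ⊕ 0b1001 = 0b0001.
C[4]: S = E(K, 0b1001) = 0b1111; 0b1101 ⊕ 0b1111 = 0b0010.

C[4] = 0b0010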